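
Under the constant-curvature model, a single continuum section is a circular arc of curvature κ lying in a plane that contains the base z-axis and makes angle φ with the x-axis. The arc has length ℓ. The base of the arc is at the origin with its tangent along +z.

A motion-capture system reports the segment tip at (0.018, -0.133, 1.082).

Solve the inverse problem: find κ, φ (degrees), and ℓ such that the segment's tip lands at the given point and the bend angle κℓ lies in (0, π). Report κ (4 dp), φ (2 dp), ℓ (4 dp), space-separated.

0.2258 277.71 1.0931

ρ = √(x²+y²) = √(0.018² + -0.133²) = 0.13421
φ = atan2(y, x) mod 360° = atan2(-0.133, 0.018) = 277.7075°
|p|² = ρ² + z² = 0.13421² + 1.082² = 1.18874
κ = 2ρ / |p|² = 2×0.13421 / 1.18874 = 0.22581
θ = 2·atan2(ρ, z) = 2·atan2(0.13421, 1.082) = 0.24682 rad
ℓ = θ/κ = 0.24682/0.22581 = 1.09306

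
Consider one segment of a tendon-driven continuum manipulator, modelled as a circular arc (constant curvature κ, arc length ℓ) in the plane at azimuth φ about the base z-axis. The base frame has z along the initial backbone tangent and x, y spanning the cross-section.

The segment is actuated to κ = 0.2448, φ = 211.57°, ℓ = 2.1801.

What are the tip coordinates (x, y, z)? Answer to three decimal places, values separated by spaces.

θ = κ·ℓ = 0.2448 × 2.1801 = 0.53369 rad
ρ = (1 − cos θ)/κ = (1 − 0.86094)/0.2448 = 0.56807
z = sin θ / κ = 0.50871/0.2448 = 2.07807
x = ρ cos φ = 0.56807 × cos(211.57°) = -0.48400
y = ρ sin φ = 0.56807 × sin(211.57°) = -0.29741

-0.484 -0.297 2.078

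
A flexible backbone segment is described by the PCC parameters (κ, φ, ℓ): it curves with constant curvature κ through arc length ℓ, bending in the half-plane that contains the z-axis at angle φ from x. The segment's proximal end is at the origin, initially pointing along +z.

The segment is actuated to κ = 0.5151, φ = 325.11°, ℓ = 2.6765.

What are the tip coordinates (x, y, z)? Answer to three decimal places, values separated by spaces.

θ = κ·ℓ = 0.5151 × 2.6765 = 1.37867 rad
ρ = (1 − cos θ)/κ = (1 − 0.19095)/0.5151 = 1.57066
z = sin θ / κ = 0.98160/0.5151 = 1.90565
x = ρ cos φ = 1.57066 × cos(325.11°) = 1.28834
y = ρ sin φ = 1.57066 × sin(325.11°) = -0.89842

1.288 -0.898 1.906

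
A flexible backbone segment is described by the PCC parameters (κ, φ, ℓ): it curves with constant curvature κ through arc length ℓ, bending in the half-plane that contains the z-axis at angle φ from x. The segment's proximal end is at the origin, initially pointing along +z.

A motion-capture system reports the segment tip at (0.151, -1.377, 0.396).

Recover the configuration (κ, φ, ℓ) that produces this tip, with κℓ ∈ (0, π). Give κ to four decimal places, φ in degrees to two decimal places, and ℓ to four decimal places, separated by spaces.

ρ = √(x²+y²) = √(0.151² + -1.377²) = 1.38525
φ = atan2(y, x) mod 360° = atan2(-1.377, 0.151) = 276.2580°
|p|² = ρ² + z² = 1.38525² + 0.396² = 2.07575
κ = 2ρ / |p|² = 2×1.38525 / 2.07575 = 1.33471
θ = 2·atan2(ρ, z) = 2·atan2(1.38525, 0.396) = 2.58471 rad
ℓ = θ/κ = 2.58471/1.33471 = 1.93654

1.3347 276.26 1.9365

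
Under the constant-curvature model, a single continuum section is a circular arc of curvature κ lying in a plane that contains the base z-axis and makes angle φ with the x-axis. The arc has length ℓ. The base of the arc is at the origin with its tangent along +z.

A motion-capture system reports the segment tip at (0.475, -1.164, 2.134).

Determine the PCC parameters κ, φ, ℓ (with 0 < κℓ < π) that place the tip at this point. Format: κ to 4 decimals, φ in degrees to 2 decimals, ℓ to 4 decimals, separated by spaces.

0.4099 292.20 2.5978

ρ = √(x²+y²) = √(0.475² + -1.164²) = 1.25719
φ = atan2(y, x) mod 360° = atan2(-1.164, 0.475) = 292.1992°
|p|² = ρ² + z² = 1.25719² + 2.134² = 6.13448
κ = 2ρ / |p|² = 2×1.25719 / 6.13448 = 0.40988
θ = 2·atan2(ρ, z) = 2·atan2(1.25719, 2.134) = 1.06477 rad
ℓ = θ/κ = 1.06477/0.40988 = 2.59778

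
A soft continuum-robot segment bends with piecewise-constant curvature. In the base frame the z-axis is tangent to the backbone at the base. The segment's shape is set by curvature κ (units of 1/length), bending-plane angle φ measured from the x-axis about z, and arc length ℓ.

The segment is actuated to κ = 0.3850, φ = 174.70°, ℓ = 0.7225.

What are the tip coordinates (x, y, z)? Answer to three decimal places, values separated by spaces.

θ = κ·ℓ = 0.3850 × 0.7225 = 0.27816 rad
ρ = (1 − cos θ)/κ = (1 − 0.96156)/0.3850 = 0.09984
z = sin θ / κ = 0.27459/0.3850 = 0.71322
x = ρ cos φ = 0.09984 × cos(174.70°) = -0.09941
y = ρ sin φ = 0.09984 × sin(174.70°) = 0.00922

-0.099 0.009 0.713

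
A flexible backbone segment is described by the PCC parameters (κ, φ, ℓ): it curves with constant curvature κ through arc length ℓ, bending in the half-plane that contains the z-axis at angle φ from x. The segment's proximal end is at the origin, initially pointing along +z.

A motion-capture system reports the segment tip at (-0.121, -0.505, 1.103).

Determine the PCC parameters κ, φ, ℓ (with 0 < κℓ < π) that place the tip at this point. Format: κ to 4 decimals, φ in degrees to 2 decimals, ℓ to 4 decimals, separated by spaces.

ρ = √(x²+y²) = √(-0.121² + -0.505²) = 0.51929
φ = atan2(y, x) mod 360° = atan2(-0.505, -0.121) = 256.5257°
|p|² = ρ² + z² = 0.51929² + 1.103² = 1.48628
κ = 2ρ / |p|² = 2×0.51929 / 1.48628 = 0.69879
θ = 2·atan2(ρ, z) = 2·atan2(0.51929, 1.103) = 0.88003 rad
ℓ = θ/κ = 0.88003/0.69879 = 1.25938

0.6988 256.53 1.2594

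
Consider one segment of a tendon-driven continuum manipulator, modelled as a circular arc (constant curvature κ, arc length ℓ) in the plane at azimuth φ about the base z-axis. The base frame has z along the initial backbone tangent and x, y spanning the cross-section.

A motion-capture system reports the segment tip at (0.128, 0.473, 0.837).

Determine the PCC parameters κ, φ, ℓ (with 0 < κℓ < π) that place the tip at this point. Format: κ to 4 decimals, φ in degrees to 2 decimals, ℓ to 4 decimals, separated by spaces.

1.0418 74.86 1.0168

ρ = √(x²+y²) = √(0.128² + 0.473²) = 0.49001
φ = atan2(y, x) mod 360° = atan2(0.473, 0.128) = 74.8577°
|p|² = ρ² + z² = 0.49001² + 0.837² = 0.94068
κ = 2ρ / |p|² = 2×0.49001 / 0.94068 = 1.04183
θ = 2·atan2(ρ, z) = 2·atan2(0.49001, 0.837) = 1.05929 rad
ℓ = θ/κ = 1.05929/1.04183 = 1.01676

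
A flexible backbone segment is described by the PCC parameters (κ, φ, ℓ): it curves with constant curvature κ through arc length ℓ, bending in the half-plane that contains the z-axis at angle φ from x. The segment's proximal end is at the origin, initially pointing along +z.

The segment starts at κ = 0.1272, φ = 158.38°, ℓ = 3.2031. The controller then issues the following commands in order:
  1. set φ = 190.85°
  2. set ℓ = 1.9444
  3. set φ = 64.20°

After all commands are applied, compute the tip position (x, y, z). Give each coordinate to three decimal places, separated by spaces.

initial: κ=0.1272, φ=158.38°, ℓ=3.2031
cmd 1: set φ=190.85° → (κ,φ,ℓ)=(0.1272,190.85°,3.2031) → tip=(-0.6320,-0.1211,3.1152)
cmd 2: set ℓ=1.9444 → (κ,φ,ℓ)=(0.1272,190.85°,1.9444) → tip=(-0.2350,-0.0450,1.9246)
cmd 3: set φ=64.20° → (κ,φ,ℓ)=(0.1272,64.20°,1.9444) → tip=(0.1041,0.2154,1.9246)

0.104 0.215 1.925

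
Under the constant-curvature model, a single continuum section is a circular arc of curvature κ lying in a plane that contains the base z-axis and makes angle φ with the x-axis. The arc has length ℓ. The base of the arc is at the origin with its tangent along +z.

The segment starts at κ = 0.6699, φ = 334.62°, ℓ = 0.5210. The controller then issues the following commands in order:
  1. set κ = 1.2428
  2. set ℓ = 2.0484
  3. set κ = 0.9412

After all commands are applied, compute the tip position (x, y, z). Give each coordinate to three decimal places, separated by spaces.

initial: κ=0.6699, φ=334.62°, ℓ=0.5210
cmd 1: set κ=1.2428 → (κ,φ,ℓ)=(1.2428,334.62°,0.5210) → tip=(0.1471,-0.0698,0.4854)
cmd 2: set ℓ=2.0484 → (κ,φ,ℓ)=(1.2428,334.62°,2.0484) → tip=(1.3287,-0.6303,0.4516)
cmd 3: set κ=0.9412 → (κ,φ,ℓ)=(0.9412,334.62°,2.0484) → tip=(1.2955,-0.6146,0.9954)

1.296 -0.615 0.995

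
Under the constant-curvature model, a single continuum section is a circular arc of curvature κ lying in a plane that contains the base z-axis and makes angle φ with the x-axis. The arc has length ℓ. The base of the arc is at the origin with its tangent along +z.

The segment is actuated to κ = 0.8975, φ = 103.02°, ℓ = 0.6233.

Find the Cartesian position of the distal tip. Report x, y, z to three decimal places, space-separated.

θ = κ·ℓ = 0.8975 × 0.6233 = 0.55941 rad
ρ = (1 − cos θ)/κ = (1 − 0.84757)/0.8975 = 0.16984
z = sin θ / κ = 0.53069/0.8975 = 0.59130
x = ρ cos φ = 0.16984 × cos(103.02°) = -0.03826
y = ρ sin φ = 0.16984 × sin(103.02°) = 0.16547

-0.038 0.165 0.591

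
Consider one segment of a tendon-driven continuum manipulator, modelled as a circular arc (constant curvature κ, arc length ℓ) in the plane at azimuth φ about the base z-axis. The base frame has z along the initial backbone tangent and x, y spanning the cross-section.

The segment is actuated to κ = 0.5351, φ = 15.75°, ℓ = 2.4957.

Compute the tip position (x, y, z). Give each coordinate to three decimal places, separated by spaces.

1.379 0.389 1.817

θ = κ·ℓ = 0.5351 × 2.4957 = 1.33545 rad
ρ = (1 − cos θ)/κ = (1 − 0.23318)/0.5351 = 1.43304
z = sin θ / κ = 0.97243/0.5351 = 1.81729
x = ρ cos φ = 1.43304 × cos(15.75°) = 1.37924
y = ρ sin φ = 1.43304 × sin(15.75°) = 0.38898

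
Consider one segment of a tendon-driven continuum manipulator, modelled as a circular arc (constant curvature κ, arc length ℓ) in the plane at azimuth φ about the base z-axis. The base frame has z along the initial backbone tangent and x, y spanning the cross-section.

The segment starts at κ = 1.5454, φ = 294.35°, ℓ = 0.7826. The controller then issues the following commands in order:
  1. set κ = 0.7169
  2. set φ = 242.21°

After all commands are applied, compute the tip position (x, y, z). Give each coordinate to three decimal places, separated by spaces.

initial: κ=1.5454, φ=294.35°, ℓ=0.7826
cmd 1: set κ=0.7169 → (κ,φ,ℓ)=(0.7169,294.35°,0.7826) → tip=(0.0882,-0.1948,0.7422)
cmd 2: set φ=242.21° → (κ,φ,ℓ)=(0.7169,242.21°,0.7826) → tip=(-0.0997,-0.1892,0.7422)

-0.100 -0.189 0.742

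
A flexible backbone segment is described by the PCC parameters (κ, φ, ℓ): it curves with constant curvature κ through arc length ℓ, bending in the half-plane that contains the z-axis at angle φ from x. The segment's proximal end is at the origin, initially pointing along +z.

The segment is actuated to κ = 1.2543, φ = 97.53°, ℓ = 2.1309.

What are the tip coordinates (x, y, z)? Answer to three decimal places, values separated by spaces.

-0.198 1.495 0.360

θ = κ·ℓ = 1.2543 × 2.1309 = 2.67279 rad
ρ = (1 − cos θ)/κ = (1 − -0.89211)/1.2543 = 1.50850
z = sin θ / κ = 0.45182/1.2543 = 0.36022
x = ρ cos φ = 1.50850 × cos(97.53°) = -0.19768
y = ρ sin φ = 1.50850 × sin(97.53°) = 1.49549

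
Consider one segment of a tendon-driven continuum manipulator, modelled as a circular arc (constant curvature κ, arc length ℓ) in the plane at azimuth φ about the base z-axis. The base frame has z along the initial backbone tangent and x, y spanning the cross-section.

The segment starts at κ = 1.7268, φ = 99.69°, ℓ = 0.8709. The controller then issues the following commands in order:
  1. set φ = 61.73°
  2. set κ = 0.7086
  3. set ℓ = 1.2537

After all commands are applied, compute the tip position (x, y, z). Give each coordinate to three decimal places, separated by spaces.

initial: κ=1.7268, φ=99.69°, ℓ=0.8709
cmd 1: set φ=61.73° → (κ,φ,ℓ)=(1.7268,61.73°,0.8709) → tip=(0.2559,0.4759,0.5778)
cmd 2: set κ=0.7086 → (κ,φ,ℓ)=(0.7086,61.73°,0.8709) → tip=(0.1233,0.2293,0.8167)
cmd 3: set ℓ=1.2537 → (κ,φ,ℓ)=(0.7086,61.73°,1.2537) → tip=(0.2469,0.4590,1.0952)

0.247 0.459 1.095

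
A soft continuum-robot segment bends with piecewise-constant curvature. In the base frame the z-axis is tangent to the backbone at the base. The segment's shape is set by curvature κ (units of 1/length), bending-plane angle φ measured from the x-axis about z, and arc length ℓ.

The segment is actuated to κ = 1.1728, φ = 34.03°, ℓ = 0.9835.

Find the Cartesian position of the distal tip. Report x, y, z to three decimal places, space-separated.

θ = κ·ℓ = 1.1728 × 0.9835 = 1.15345 rad
ρ = (1 − cos θ)/κ = (1 − 0.40534)/1.1728 = 0.50705
z = sin θ / κ = 0.91417/1.1728 = 0.77947
x = ρ cos φ = 0.50705 × cos(34.03°) = 0.42021
y = ρ sin φ = 0.50705 × sin(34.03°) = 0.28376

0.420 0.284 0.779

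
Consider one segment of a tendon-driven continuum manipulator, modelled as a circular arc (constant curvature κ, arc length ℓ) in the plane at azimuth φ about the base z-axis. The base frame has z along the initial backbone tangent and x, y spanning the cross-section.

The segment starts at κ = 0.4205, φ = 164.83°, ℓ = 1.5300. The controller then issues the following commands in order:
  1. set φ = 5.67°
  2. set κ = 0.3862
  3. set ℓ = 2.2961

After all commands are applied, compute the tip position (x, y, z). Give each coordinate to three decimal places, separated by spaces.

initial: κ=0.4205, φ=164.83°, ℓ=1.5300
cmd 1: set φ=5.67° → (κ,φ,ℓ)=(0.4205,5.67°,1.5300) → tip=(0.4731,0.0470,1.4266)
cmd 2: set κ=0.3862 → (κ,φ,ℓ)=(0.3862,5.67°,1.5300) → tip=(0.4369,0.0434,1.4425)
cmd 3: set ℓ=2.2961 → (κ,φ,ℓ)=(0.3862,5.67°,2.2961) → tip=(0.9484,0.0942,2.0068)

0.948 0.094 2.007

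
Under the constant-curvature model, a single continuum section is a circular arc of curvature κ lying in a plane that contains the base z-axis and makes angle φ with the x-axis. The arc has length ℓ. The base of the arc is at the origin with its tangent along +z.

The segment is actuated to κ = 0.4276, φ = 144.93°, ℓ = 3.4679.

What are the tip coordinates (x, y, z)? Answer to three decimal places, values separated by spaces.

-1.746 1.226 2.330

θ = κ·ℓ = 0.4276 × 3.4679 = 1.48287 rad
ρ = (1 − cos θ)/κ = (1 − 0.08781)/0.4276 = 2.13328
z = sin θ / κ = 0.99614/0.4276 = 2.32960
x = ρ cos φ = 2.13328 × cos(144.93°) = -1.74599
y = ρ sin φ = 2.13328 × sin(144.93°) = 1.22573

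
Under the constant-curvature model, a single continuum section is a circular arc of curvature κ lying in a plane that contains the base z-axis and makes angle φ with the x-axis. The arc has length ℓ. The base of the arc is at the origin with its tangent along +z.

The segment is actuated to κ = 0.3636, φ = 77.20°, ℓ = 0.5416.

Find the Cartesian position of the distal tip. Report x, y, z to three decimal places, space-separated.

0.012 0.052 0.538

θ = κ·ℓ = 0.3636 × 0.5416 = 0.19693 rad
ρ = (1 − cos θ)/κ = (1 − 0.98067)/0.3636 = 0.05316
z = sin θ / κ = 0.19566/0.3636 = 0.53811
x = ρ cos φ = 0.05316 × cos(77.20°) = 0.01178
y = ρ sin φ = 0.05316 × sin(77.20°) = 0.05183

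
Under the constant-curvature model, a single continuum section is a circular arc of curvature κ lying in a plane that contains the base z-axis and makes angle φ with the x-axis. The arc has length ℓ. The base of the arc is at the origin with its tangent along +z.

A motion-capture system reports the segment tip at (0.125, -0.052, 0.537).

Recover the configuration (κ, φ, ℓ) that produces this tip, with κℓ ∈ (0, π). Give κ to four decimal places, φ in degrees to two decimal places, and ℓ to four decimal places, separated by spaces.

ρ = √(x²+y²) = √(0.125² + -0.052²) = 0.13538
φ = atan2(y, x) mod 360° = atan2(-0.052, 0.125) = 337.4127°
|p|² = ρ² + z² = 0.13538² + 0.537² = 0.30670
κ = 2ρ / |p|² = 2×0.13538 / 0.30670 = 0.88285
θ = 2·atan2(ρ, z) = 2·atan2(0.13538, 0.537) = 0.49393 rad
ℓ = θ/κ = 0.49393/0.88285 = 0.55947

0.8829 337.41 0.5595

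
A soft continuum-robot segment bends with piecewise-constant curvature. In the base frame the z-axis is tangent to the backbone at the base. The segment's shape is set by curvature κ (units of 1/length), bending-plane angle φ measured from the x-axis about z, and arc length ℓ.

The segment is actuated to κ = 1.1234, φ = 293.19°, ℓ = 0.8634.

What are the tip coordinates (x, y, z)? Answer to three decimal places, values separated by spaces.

0.152 -0.356 0.734

θ = κ·ℓ = 1.1234 × 0.8634 = 0.96994 rad
ρ = (1 − cos θ)/κ = (1 − 0.56535)/1.1234 = 0.38691
z = sin θ / κ = 0.82485/1.1234 = 0.73425
x = ρ cos φ = 0.38691 × cos(293.19°) = 0.15236
y = ρ sin φ = 0.38691 × sin(293.19°) = -0.35565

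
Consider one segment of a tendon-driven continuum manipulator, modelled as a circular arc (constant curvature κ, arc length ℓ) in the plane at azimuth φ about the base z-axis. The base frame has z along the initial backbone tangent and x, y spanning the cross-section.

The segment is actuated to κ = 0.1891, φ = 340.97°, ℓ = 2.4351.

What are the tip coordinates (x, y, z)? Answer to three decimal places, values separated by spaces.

θ = κ·ℓ = 0.1891 × 2.4351 = 0.46048 rad
ρ = (1 − cos θ)/κ = (1 − 0.89584)/0.1891 = 0.55082
z = sin θ / κ = 0.44438/0.1891 = 2.34995
x = ρ cos φ = 0.55082 × cos(340.97°) = 0.52071
y = ρ sin φ = 0.55082 × sin(340.97°) = -0.17960

0.521 -0.180 2.350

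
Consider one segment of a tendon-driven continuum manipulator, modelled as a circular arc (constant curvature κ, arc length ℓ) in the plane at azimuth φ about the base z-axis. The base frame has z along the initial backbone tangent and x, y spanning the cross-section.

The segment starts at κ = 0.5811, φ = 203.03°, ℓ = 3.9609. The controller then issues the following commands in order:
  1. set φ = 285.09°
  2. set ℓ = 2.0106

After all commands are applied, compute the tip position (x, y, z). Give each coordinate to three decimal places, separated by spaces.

0.273 -1.011 1.583

initial: κ=0.5811, φ=203.03°, ℓ=3.9609
cmd 1: set φ=285.09° → (κ,φ,ℓ)=(0.5811,285.09°,3.9609) → tip=(0.7471,-2.7707,1.2813)
cmd 2: set ℓ=2.0106 → (κ,φ,ℓ)=(0.5811,285.09°,2.0106) → tip=(0.2725,-1.0108,1.5834)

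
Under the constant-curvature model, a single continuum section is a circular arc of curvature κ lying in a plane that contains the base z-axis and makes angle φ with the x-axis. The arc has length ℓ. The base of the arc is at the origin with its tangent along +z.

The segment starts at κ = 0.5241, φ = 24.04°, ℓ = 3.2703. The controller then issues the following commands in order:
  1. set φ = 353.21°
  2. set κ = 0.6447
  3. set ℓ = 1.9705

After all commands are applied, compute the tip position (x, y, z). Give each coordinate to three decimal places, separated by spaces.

1.084 -0.129 1.482

initial: κ=0.5241, φ=24.04°, ℓ=3.2703
cmd 1: set φ=353.21° → (κ,φ,ℓ)=(0.5241,353.21°,3.2703) → tip=(2.1650,-0.2578,1.8885)
cmd 2: set κ=0.6447 → (κ,φ,ℓ)=(0.6447,353.21°,3.2703) → tip=(2.3289,-0.2773,1.3323)
cmd 3: set ℓ=1.9705 → (κ,φ,ℓ)=(0.6447,353.21°,1.9705) → tip=(1.0845,-0.1291,1.4816)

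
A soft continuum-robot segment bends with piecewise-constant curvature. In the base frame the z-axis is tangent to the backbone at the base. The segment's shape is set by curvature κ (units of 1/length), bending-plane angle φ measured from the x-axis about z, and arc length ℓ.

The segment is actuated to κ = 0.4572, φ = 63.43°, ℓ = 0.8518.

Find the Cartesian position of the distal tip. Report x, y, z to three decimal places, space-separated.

0.073 0.146 0.830

θ = κ·ℓ = 0.4572 × 0.8518 = 0.38944 rad
ρ = (1 − cos θ)/κ = (1 − 0.92512)/0.4572 = 0.16378
z = sin θ / κ = 0.37967/0.4572 = 0.83043
x = ρ cos φ = 0.16378 × cos(63.43°) = 0.07326
y = ρ sin φ = 0.16378 × sin(63.43°) = 0.14648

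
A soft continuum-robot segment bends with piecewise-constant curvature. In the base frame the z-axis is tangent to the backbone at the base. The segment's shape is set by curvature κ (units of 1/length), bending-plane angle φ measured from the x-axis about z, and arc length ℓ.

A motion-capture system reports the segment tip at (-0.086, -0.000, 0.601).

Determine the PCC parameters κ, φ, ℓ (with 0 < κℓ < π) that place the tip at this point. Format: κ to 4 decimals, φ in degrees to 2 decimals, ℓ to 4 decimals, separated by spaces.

ρ = √(x²+y²) = √(-0.086² + -0.000²) = 0.08600
φ = atan2(y, x) mod 360° = atan2(-0.000, -0.086) = 180.0000°
|p|² = ρ² + z² = 0.08600² + 0.601² = 0.36860
κ = 2ρ / |p|² = 2×0.08600 / 0.36860 = 0.46663
θ = 2·atan2(ρ, z) = 2·atan2(0.08600, 0.601) = 0.28426 rad
ℓ = θ/κ = 0.28426/0.46663 = 0.60917

0.4666 180.00 0.6092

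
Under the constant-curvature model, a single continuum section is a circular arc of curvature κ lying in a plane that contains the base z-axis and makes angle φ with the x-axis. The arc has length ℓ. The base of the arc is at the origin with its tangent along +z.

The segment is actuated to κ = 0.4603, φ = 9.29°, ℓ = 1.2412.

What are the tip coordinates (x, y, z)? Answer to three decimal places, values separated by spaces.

θ = κ·ℓ = 0.4603 × 1.2412 = 0.57132 rad
ρ = (1 − cos θ)/κ = (1 − 0.84119)/0.4603 = 0.34502
z = sin θ / κ = 0.54075/0.4603 = 1.17477
x = ρ cos φ = 0.34502 × cos(9.29°) = 0.34050
y = ρ sin φ = 0.34502 × sin(9.29°) = 0.05570

0.340 0.056 1.175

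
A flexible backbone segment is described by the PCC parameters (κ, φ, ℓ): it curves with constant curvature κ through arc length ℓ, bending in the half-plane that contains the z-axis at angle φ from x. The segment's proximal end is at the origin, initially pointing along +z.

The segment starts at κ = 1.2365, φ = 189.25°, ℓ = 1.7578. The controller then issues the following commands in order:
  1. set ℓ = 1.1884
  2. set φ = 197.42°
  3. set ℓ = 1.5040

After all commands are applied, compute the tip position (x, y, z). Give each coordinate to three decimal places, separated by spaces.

initial: κ=1.2365, φ=189.25°, ℓ=1.7578
cmd 1: set ℓ=1.1884 → (κ,φ,ℓ)=(1.2365,189.25°,1.1884) → tip=(-0.7175,-0.1168,0.8046)
cmd 2: set φ=197.42° → (κ,φ,ℓ)=(1.2365,197.42°,1.1884) → tip=(-0.6936,-0.2176,0.8046)
cmd 3: set ℓ=1.5040 → (κ,φ,ℓ)=(1.2365,197.42°,1.5040) → tip=(-0.9915,-0.3111,0.7752)

-0.991 -0.311 0.775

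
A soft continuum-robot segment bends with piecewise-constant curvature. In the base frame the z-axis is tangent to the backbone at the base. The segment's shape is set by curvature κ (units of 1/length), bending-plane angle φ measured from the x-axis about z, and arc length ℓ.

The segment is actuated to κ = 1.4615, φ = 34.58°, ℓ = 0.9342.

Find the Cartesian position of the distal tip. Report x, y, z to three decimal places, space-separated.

θ = κ·ℓ = 1.4615 × 0.9342 = 1.36533 rad
ρ = (1 − cos θ)/κ = (1 − 0.20402)/1.4615 = 0.54463
z = sin θ / κ = 0.97897/1.4615 = 0.66984
x = ρ cos φ = 0.54463 × cos(34.58°) = 0.44841
y = ρ sin φ = 0.54463 × sin(34.58°) = 0.30911

0.448 0.309 0.670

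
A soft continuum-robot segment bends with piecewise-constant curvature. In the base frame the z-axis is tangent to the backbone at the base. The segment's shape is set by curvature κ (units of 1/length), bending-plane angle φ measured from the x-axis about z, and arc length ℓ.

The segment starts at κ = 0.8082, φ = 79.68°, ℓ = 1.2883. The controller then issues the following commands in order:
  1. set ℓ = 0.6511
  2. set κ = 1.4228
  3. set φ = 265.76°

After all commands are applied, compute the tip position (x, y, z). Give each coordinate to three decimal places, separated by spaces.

initial: κ=0.8082, φ=79.68°, ℓ=1.2883
cmd 1: set ℓ=0.6511 → (κ,φ,ℓ)=(0.8082,79.68°,0.6511) → tip=(0.0300,0.1647,0.6215)
cmd 2: set κ=1.4228 → (κ,φ,ℓ)=(1.4228,79.68°,0.6511) → tip=(0.0503,0.2761,0.5619)
cmd 3: set φ=265.76° → (κ,φ,ℓ)=(1.4228,265.76°,0.6511) → tip=(-0.0207,-0.2799,0.5619)

-0.021 -0.280 0.562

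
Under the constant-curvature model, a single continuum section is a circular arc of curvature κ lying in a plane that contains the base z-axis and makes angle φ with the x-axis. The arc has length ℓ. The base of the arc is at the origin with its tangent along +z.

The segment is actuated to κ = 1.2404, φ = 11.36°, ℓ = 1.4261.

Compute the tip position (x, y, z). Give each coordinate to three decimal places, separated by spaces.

0.946 0.190 0.790

θ = κ·ℓ = 1.2404 × 1.4261 = 1.76893 rad
ρ = (1 − cos θ)/κ = (1 − -0.19684)/1.2404 = 0.96489
z = sin θ / κ = 0.98043/1.2404 = 0.79042
x = ρ cos φ = 0.96489 × cos(11.36°) = 0.94598
y = ρ sin φ = 0.96489 × sin(11.36°) = 0.19006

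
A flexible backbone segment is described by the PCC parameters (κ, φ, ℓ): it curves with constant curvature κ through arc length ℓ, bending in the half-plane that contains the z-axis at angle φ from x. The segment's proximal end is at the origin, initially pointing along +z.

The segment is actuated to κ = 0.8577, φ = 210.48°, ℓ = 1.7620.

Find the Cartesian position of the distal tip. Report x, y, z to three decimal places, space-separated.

θ = κ·ℓ = 0.8577 × 1.7620 = 1.51127 rad
ρ = (1 − cos θ)/κ = (1 − 0.05949)/0.8577 = 1.09654
z = sin θ / κ = 0.99823/0.8577 = 1.16384
x = ρ cos φ = 1.09654 × cos(210.48°) = -0.94501
y = ρ sin φ = 1.09654 × sin(210.48°) = -0.55621

-0.945 -0.556 1.164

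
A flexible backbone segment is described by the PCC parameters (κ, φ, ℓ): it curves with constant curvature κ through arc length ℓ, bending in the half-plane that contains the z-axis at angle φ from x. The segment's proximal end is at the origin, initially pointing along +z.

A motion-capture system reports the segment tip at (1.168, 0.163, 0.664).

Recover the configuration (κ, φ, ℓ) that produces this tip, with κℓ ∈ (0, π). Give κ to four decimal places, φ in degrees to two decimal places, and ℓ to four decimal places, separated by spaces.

1.2877 7.94 1.6433

ρ = √(x²+y²) = √(1.168² + 0.163²) = 1.17932
φ = atan2(y, x) mod 360° = atan2(0.163, 1.168) = 7.9446°
|p|² = ρ² + z² = 1.17932² + 0.664² = 1.83169
κ = 2ρ / |p|² = 2×1.17932 / 1.83169 = 1.28768
θ = 2·atan2(ρ, z) = 2·atan2(1.17932, 0.664) = 2.11600 rad
ℓ = θ/κ = 2.11600/1.28768 = 1.64326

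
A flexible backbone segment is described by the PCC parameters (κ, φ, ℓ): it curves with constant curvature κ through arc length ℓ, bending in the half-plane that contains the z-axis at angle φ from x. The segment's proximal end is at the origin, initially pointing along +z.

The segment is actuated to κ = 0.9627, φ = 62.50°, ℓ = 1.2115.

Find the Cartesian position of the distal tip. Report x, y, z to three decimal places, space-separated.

θ = κ·ℓ = 0.9627 × 1.2115 = 1.16631 rad
ρ = (1 − cos θ)/κ = (1 − 0.39355)/0.9627 = 0.62995
z = sin θ / κ = 0.91931/0.9627 = 0.95492
x = ρ cos φ = 0.62995 × cos(62.50°) = 0.29088
y = ρ sin φ = 0.62995 × sin(62.50°) = 0.55877

0.291 0.559 0.955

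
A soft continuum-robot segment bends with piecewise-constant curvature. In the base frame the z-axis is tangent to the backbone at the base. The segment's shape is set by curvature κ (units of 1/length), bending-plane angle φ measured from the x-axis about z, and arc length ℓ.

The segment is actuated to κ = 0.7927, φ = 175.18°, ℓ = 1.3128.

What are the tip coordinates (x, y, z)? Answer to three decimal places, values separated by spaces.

-0.621 0.052 1.088

θ = κ·ℓ = 0.7927 × 1.3128 = 1.04066 rad
ρ = (1 − cos θ)/κ = (1 − 0.50565)/0.7927 = 0.62362
z = sin θ / κ = 0.86274/0.7927 = 1.08835
x = ρ cos φ = 0.62362 × cos(175.18°) = -0.62142
y = ρ sin φ = 0.62362 × sin(175.18°) = 0.05240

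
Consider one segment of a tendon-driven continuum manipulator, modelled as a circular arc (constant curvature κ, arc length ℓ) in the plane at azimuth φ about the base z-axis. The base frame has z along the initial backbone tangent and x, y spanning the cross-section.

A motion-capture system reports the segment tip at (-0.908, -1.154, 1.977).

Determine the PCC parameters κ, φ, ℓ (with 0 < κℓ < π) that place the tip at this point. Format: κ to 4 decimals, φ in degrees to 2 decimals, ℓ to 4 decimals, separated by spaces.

ρ = √(x²+y²) = √(-0.908² + -1.154²) = 1.46839
φ = atan2(y, x) mod 360° = atan2(-1.154, -0.908) = 231.8033°
|p|² = ρ² + z² = 1.46839² + 1.977² = 6.06471
κ = 2ρ / |p|² = 2×1.46839 / 6.06471 = 0.48424
θ = 2·atan2(ρ, z) = 2·atan2(1.46839, 1.977) = 1.27767 rad
ℓ = θ/κ = 1.27767/0.48424 = 2.63850

0.4842 231.80 2.6385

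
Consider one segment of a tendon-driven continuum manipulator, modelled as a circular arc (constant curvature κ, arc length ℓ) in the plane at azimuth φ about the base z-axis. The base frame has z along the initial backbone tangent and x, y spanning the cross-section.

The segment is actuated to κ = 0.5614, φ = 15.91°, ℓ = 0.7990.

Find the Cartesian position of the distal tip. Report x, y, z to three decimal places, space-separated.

θ = κ·ℓ = 0.5614 × 0.7990 = 0.44856 rad
ρ = (1 − cos θ)/κ = (1 − 0.90107)/0.5614 = 0.17621
z = sin θ / κ = 0.43367/0.5614 = 0.77247
x = ρ cos φ = 0.17621 × cos(15.91°) = 0.16946
y = ρ sin φ = 0.17621 × sin(15.91°) = 0.04831

0.169 0.048 0.772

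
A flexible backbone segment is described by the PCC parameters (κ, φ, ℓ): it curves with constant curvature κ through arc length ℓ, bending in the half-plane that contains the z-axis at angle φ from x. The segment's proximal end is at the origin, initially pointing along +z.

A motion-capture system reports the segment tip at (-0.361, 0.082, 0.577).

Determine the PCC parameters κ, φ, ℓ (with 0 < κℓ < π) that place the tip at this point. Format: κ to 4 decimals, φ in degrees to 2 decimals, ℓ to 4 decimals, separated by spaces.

ρ = √(x²+y²) = √(-0.361² + 0.082²) = 0.37020
φ = atan2(y, x) mod 360° = atan2(0.082, -0.361) = 167.2026°
|p|² = ρ² + z² = 0.37020² + 0.577² = 0.46997
κ = 2ρ / |p|² = 2×0.37020 / 0.46997 = 1.57539
θ = 2·atan2(ρ, z) = 2·atan2(0.37020, 0.577) = 1.14088 rad
ℓ = θ/κ = 1.14088/1.57539 = 0.72419

1.5754 167.20 0.7242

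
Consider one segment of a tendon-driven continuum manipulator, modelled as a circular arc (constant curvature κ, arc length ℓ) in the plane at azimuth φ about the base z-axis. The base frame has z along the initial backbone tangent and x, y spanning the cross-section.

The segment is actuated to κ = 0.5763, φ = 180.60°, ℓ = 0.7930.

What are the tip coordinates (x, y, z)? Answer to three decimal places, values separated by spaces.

θ = κ·ℓ = 0.5763 × 0.7930 = 0.45701 rad
ρ = (1 − cos θ)/κ = (1 − 0.89738)/0.5763 = 0.17807
z = sin θ / κ = 0.44126/0.5763 = 0.76568
x = ρ cos φ = 0.17807 × cos(180.60°) = -0.17806
y = ρ sin φ = 0.17807 × sin(180.60°) = -0.00186

-0.178 -0.002 0.766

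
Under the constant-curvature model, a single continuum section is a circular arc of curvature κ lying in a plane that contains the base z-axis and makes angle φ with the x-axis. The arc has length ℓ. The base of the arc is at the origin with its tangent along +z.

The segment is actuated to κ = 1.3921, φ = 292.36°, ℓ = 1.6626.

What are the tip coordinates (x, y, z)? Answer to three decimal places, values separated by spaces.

0.458 -1.114 0.529

θ = κ·ℓ = 1.3921 × 1.6626 = 2.31451 rad
ρ = (1 − cos θ)/κ = (1 − -0.67702)/1.3921 = 1.20467
z = sin θ / κ = 0.73596/1.3921 = 0.52867
x = ρ cos φ = 1.20467 × cos(292.36°) = 0.45829
y = ρ sin φ = 1.20467 × sin(292.36°) = -1.11409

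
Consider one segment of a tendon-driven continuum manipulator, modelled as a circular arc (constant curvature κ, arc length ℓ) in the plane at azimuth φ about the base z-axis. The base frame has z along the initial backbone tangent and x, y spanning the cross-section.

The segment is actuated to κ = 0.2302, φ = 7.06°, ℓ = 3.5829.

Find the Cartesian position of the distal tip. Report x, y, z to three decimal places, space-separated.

1.385 0.172 3.190

θ = κ·ℓ = 0.2302 × 3.5829 = 0.82478 rad
ρ = (1 − cos θ)/κ = (1 − 0.67872)/0.2302 = 1.39567
z = sin θ / κ = 0.73440/0.2302 = 3.19027
x = ρ cos φ = 1.39567 × cos(7.06°) = 1.38509
y = ρ sin φ = 1.39567 × sin(7.06°) = 0.17154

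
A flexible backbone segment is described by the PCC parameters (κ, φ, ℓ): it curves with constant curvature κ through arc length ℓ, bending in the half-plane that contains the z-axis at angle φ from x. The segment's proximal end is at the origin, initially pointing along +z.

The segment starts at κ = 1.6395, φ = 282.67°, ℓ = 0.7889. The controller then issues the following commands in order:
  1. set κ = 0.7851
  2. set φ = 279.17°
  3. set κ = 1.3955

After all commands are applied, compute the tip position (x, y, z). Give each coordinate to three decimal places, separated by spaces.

0.062 -0.387 0.639

initial: κ=1.6395, φ=282.67°, ℓ=0.7889
cmd 1: set κ=0.7851 → (κ,φ,ℓ)=(0.7851,282.67°,0.7889) → tip=(0.0519,-0.2308,0.7394)
cmd 2: set φ=279.17° → (κ,φ,ℓ)=(0.7851,279.17°,0.7889) → tip=(0.0377,-0.2336,0.7394)
cmd 3: set κ=1.3955 → (κ,φ,ℓ)=(1.3955,279.17°,0.7889) → tip=(0.0625,-0.3871,0.6389)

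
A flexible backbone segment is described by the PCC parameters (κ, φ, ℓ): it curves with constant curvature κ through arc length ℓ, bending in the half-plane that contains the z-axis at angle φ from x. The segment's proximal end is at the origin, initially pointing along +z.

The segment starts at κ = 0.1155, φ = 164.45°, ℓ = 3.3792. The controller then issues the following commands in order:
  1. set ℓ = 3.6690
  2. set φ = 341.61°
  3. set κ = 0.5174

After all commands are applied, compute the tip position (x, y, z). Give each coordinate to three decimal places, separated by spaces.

initial: κ=0.1155, φ=164.45°, ℓ=3.3792
cmd 1: set ℓ=3.6690 → (κ,φ,ℓ)=(0.1155,164.45°,3.6690) → tip=(-0.7378,0.2053,3.5602)
cmd 2: set φ=341.61° → (κ,φ,ℓ)=(0.1155,341.61°,3.6690) → tip=(0.7267,-0.2416,3.5602)
cmd 3: set κ=0.5174 → (κ,φ,ℓ)=(0.5174,341.61°,3.6690) → tip=(2.4241,-0.8059,1.8300)

2.424 -0.806 1.830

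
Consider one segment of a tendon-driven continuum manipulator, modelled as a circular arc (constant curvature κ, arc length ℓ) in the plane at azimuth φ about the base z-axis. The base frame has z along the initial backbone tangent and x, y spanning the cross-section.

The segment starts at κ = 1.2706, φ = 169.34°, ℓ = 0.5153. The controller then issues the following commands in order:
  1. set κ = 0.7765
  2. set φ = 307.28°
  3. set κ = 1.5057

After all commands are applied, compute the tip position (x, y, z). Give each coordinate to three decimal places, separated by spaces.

0.115 -0.151 0.465

initial: κ=1.2706, φ=169.34°, ℓ=0.5153
cmd 1: set κ=0.7765 → (κ,φ,ℓ)=(0.7765,169.34°,0.5153) → tip=(-0.1000,0.0188,0.5017)
cmd 2: set φ=307.28° → (κ,φ,ℓ)=(0.7765,307.28°,0.5153) → tip=(0.0616,-0.0809,0.5017)
cmd 3: set κ=1.5057 → (κ,φ,ℓ)=(1.5057,307.28°,0.5153) → tip=(0.1151,-0.1512,0.4651)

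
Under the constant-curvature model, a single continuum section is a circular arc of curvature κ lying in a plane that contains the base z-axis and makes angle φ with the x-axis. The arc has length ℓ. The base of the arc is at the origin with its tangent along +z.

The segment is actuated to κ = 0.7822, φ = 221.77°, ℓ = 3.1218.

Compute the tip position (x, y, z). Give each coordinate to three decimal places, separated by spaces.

θ = κ·ℓ = 0.7822 × 3.1218 = 2.44187 rad
ρ = (1 − cos θ)/κ = (1 − -0.76502)/0.7822 = 2.25648
z = sin θ / κ = 0.64400/0.7822 = 0.82332
x = ρ cos φ = 2.25648 × cos(221.77°) = -1.68294
y = ρ sin φ = 2.25648 × sin(221.77°) = -1.50314

-1.683 -1.503 0.823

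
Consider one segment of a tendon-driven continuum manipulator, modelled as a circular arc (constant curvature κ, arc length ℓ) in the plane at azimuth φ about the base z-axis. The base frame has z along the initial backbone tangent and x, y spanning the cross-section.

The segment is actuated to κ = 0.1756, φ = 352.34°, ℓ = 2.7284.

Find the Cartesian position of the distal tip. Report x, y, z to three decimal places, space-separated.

θ = κ·ℓ = 0.1756 × 2.7284 = 0.47911 rad
ρ = (1 − cos θ)/κ = (1 − 0.88741)/0.1756 = 0.64119
z = sin θ / κ = 0.46099/0.1756 = 2.62521
x = ρ cos φ = 0.64119 × cos(352.34°) = 0.63547
y = ρ sin φ = 0.64119 × sin(352.34°) = -0.08547

0.635 -0.085 2.625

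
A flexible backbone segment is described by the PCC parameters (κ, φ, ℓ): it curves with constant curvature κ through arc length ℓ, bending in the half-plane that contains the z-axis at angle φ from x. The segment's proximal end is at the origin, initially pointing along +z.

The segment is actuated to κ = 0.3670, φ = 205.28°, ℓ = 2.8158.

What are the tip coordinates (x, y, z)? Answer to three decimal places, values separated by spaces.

-1.203 -0.568 2.341

θ = κ·ℓ = 0.3670 × 2.8158 = 1.03340 rad
ρ = (1 − cos θ)/κ = (1 − 0.51190)/0.3670 = 1.32997
z = sin θ / κ = 0.85904/0.3670 = 2.34072
x = ρ cos φ = 1.32997 × cos(205.28°) = -1.20260
y = ρ sin φ = 1.32997 × sin(205.28°) = -0.56795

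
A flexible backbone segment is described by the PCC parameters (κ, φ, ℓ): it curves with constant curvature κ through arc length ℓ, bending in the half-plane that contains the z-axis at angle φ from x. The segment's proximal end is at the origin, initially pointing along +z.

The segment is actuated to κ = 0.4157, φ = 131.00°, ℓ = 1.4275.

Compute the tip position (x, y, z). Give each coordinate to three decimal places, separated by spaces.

-0.270 0.310 1.345

θ = κ·ℓ = 0.4157 × 1.4275 = 0.59341 rad
ρ = (1 − cos θ)/κ = (1 − 0.82904)/0.4157 = 0.41126
z = sin θ / κ = 0.55919/0.4157 = 1.34518
x = ρ cos φ = 0.41126 × cos(131.00°) = -0.26981
y = ρ sin φ = 0.41126 × sin(131.00°) = 0.31038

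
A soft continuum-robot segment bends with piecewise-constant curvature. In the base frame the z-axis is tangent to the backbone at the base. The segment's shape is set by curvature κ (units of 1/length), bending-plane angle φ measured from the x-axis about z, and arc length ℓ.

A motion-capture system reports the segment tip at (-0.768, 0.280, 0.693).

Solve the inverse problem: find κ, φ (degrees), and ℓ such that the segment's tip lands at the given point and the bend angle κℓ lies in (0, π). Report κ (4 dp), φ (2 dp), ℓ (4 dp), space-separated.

ρ = √(x²+y²) = √(-0.768² + 0.280²) = 0.81745
φ = atan2(y, x) mod 360° = atan2(0.280, -0.768) = 159.9690°
|p|² = ρ² + z² = 0.81745² + 0.693² = 1.14847
κ = 2ρ / |p|² = 2×0.81745 / 1.14847 = 1.42354
θ = 2·atan2(ρ, z) = 2·atan2(0.81745, 0.693) = 1.73521 rad
ℓ = θ/κ = 1.73521/1.42354 = 1.21894

1.4235 159.97 1.2189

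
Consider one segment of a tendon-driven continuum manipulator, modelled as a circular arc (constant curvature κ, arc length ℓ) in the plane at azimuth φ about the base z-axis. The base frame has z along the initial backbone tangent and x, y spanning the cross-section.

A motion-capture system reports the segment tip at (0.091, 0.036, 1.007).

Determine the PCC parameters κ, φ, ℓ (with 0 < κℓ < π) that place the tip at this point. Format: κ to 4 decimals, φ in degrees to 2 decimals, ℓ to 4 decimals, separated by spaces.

0.1912 21.58 1.0133

ρ = √(x²+y²) = √(0.091² + 0.036²) = 0.09786
φ = atan2(y, x) mod 360° = atan2(0.036, 0.091) = 21.5840°
|p|² = ρ² + z² = 0.09786² + 1.007² = 1.02363
κ = 2ρ / |p|² = 2×0.09786 / 1.02363 = 0.19121
θ = 2·atan2(ρ, z) = 2·atan2(0.09786, 1.007) = 0.19376 rad
ℓ = θ/κ = 0.19376/0.19121 = 1.01333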